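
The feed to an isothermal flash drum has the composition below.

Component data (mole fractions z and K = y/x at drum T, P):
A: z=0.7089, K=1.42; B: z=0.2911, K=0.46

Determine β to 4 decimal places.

Material balance + equilibrium reduce to Σ zᵢ(Kᵢ−1)/(1+β(Kᵢ−1)) = 0.
Check two-phase: ΣzᵢKᵢ = 1.1405 > 1 and Σzᵢ/Kᵢ = 1.1321 > 1, so g(0) = 0.1405 > 0 and g(1) = -0.1321 < 0.
Newton–Raphson from β = 0.5:
  β = 0.5000: g = 0.03073, g' = -0.2447 → β = 0.6256
  β = 0.6256: g = -0.00160, g' = -0.2720 → β = 0.6197
Converged at β = 0.6197.

β = 0.6197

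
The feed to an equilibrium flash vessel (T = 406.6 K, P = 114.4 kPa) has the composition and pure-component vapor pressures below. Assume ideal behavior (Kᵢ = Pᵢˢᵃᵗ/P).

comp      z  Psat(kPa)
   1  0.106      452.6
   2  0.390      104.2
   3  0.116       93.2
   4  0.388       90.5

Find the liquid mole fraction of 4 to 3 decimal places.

Raoult's law: Kᵢ = Pᵢˢᵃᵗ/P = Pᵢˢᵃᵗ/114.4.
  K_1 = 452.6/114.4 = 3.95629, K_2 = 104.2/114.4 = 0.91084, K_3 = 93.2/114.4 = 0.81469, K_4 = 90.5/114.4 = 0.79108
Let ψ = V/F and solve Σ zᵢ(Kᵢ−1)/(1+ψ(Kᵢ−1)) = 0.
Feasibility: ΣzᵢKᵢ = 1.176, Σzᵢ/Kᵢ = 1.088 — both > 1, two phases present.
Newton–Raphson from ψ = 0.5:
  ψ = 0.500: g = -0.0241, g' = -0.180 → ψ = 0.366
  ψ = 0.366: g = 0.0037, g' = -0.241 → ψ = 0.381
  ψ = 0.381: g = 0.0001, g' = -0.233 → ψ = 0.382
Converged at ψ = 0.382.
Compositions from xᵢ = zᵢ/(1+ψ(Kᵢ−1)), yᵢ = Kᵢxᵢ:
  1: x = 0.050, y = 0.197
  2: x = 0.404, y = 0.368
  3: x = 0.125, y = 0.102
  4: x = 0.422, y = 0.334

x_4 = 0.422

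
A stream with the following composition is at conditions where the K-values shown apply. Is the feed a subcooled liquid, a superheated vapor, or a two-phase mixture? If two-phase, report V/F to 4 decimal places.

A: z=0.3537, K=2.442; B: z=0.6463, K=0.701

ΣzᵢKᵢ = 1.3168; Σzᵢ/Kᵢ = 1.0668.
Both exceed 1, so a two-phase solution exists.
Rachford–Rice: g(ψ) = Σ zᵢ(Kᵢ−1)/(1+ψ(Kᵢ−1)) = 0.
Binary case is linear: z₁(K₁−1)(1+ψ(K₂−1)) + z₂(K₂−1)(1+ψ(K₁−1)) = 0
⇒ ψ = [z₁(K₁−1)+z₂(K₂−1)] / [−(K₁−1)(K₂−1)] = 0.31679/0.43116 = 0.7347

two-phase, V/F = 0.7347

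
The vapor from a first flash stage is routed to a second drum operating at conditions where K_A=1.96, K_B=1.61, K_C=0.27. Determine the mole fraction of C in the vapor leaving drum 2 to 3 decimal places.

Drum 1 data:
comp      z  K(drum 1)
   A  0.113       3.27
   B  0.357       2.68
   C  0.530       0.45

Drum 1:
Newton–Raphson from ψ₁ = 0.37:
  ψ₁ = 0.370: g = 0.1433, g' = -0.808 → ψ₁ = 0.547
  ψ₁ = 0.547: g = 0.0098, g' = -0.717 → ψ₁ = 0.561
Converged at ψ₁ = 0.561.
Drum-1 compositions:
  A: x = 0.050, y = 0.163
  B: x = 0.184, y = 0.493
  C: x = 0.767, y = 0.345
Drum-2 feed = drum-1 vapor: z₂ = (0.1625, 0.4925, 0.3449).
Drum 2:
Material balance + equilibrium reduce to Σ zᵢ(Kᵢ−1)/(1+ψ₂(Kᵢ−1)) = 0.
Feasibility: ΣzᵢKᵢ = 1.205, Σzᵢ/Kᵢ = 1.666 — both > 1, two phases present.
Newton iteration, ψ₂⁰ = 0.5:
  ψ₂ = 0.500: g = -0.0609, g' = -0.632 → ψ₂ = 0.404
  ψ₂ = 0.404: g = -0.0035, g' = -0.565 → ψ₂ = 0.398
Converged at ψ₂ = 0.398.
  A: x = 0.118, y = 0.231
  B: x = 0.396, y = 0.638
  C: x = 0.486, y = 0.131

y_C (drum 2) = 0.131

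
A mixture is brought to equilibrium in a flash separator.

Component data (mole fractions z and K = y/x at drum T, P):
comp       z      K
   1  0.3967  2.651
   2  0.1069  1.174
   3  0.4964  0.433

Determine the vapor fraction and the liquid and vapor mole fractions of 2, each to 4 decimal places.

Iterate (Newton) starting at ψ = 0.5:
  ψ = 0.5000: g = -0.01693, g' = -0.6381 → ψ = 0.4735
Converged at ψ = 0.4735.
Compositions from xᵢ = zᵢ/(1+ψ(Kᵢ−1)), yᵢ = Kᵢxᵢ:
  1: x = 0.2226, y = 0.5902
  2: x = 0.0988, y = 0.1159
  3: x = 0.6786, y = 0.2938

ψ = 0.4735, x_2 = 0.0988, y_2 = 0.1159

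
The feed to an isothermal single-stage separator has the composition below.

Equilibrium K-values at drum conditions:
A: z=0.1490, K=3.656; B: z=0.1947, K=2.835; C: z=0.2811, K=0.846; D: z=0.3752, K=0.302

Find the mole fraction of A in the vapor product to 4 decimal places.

Newton–Raphson from ψ = 0.5:
  ψ = 0.5000: g = -0.09287, g' = -0.8114 → ψ = 0.3855
  ψ = 0.3855: g = 0.00043, g' = -0.8312 → ψ = 0.3861
Converged at ψ = 0.3861.
Compositions from xᵢ = zᵢ/(1+ψ(Kᵢ−1)), yᵢ = Kᵢxᵢ:
  A: x = 0.0736, y = 0.2690
  B: x = 0.1140, y = 0.3231
  C: x = 0.2989, y = 0.2528
  D: x = 0.5136, y = 0.1551

y_A = 0.2690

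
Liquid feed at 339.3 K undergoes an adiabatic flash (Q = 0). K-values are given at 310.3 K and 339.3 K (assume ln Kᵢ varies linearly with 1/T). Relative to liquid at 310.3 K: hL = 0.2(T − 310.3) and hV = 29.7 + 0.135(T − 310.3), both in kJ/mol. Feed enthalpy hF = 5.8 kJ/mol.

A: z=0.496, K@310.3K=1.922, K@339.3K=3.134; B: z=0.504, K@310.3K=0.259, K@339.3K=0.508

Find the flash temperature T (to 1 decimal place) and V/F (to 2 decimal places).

T = 312.6 K, V/F = 0.18

Adiabatic flash: solve Rachford–Rice at each trial T, then check hF = ψ·hV(T) + (1−ψ)·hL(T).
  T = 310.3 K: K = (1.922, 0.259), RR gives ψ = 0.123, H_out = 3.645 kJ/mol
  T = 339.3 K: K = (3.134, 0.508), RR gives ψ = 0.772, H_out = 27.272 kJ/mol
  T = 324.8 K: K = (2.481, 0.368), RR gives ψ = 0.445, H_out = 15.692 kJ/mol
  T = 317.6 K: K = (2.192, 0.310), RR gives ψ = 0.297, H_out = 10.126 kJ/mol
  T = 314.0 K: K = (2.056, 0.284), RR gives ψ = 0.216, H_out = 7.094 kJ/mol
  T = 312.1 K: K = (1.986, 0.271), RR gives ψ = 0.170, H_out = 5.375 kJ/mol
Linear interpolation between T = 312.1 (H_out = 5.375) and T = 314.0 (H_out = 7.094) on hF = 5.8 gives T ≈ 312.6 K, at which ψ = 0.18.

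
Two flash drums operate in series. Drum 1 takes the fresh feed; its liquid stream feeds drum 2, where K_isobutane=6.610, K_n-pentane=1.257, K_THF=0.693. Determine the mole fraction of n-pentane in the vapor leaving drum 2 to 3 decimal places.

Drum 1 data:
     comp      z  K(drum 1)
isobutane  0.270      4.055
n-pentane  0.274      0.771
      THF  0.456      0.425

Drum 1:
Iterate (Newton) starting at ψ₁ = 0.5:
  ψ₁ = 0.500: g = -0.1125, g' = -0.710 → ψ₁ = 0.341
  ψ₁ = 0.341: g = 0.0094, g' = -0.854 → ψ₁ = 0.352
  ψ₁ = 0.352: g = 0.0001, g' = -0.838 → ψ₁ = 0.353
Converged at ψ₁ = 0.353.
Drum-1 compositions:
  isobutane: x = 0.130, y = 0.527
  n-pentane: x = 0.298, y = 0.230
  THF: x = 0.572, y = 0.243
Drum-2 feed = drum-1 liquid: z₂ = (0.1300, 0.2981, 0.5719).
Drum 2:
Let ψ₂ = V/F and solve Σ zᵢ(Kᵢ−1)/(1+ψ₂(Kᵢ−1)) = 0.
Check two-phase: ΣzᵢKᵢ = 1.630 > 1 and Σzᵢ/Kᵢ = 1.082 > 1, so g(0) = 0.630 > 0 and g(1) = -0.082 < 0.
Newton iteration, ψ₂⁰ = 0.5:
  ψ₂ = 0.500: g = 0.0521, g' = -0.373 → ψ₂ = 0.640
  ψ₂ = 0.640: g = 0.0062, g' = -0.292 → ψ₂ = 0.661
Converged at ψ₂ = 0.661.
  isobutane: x = 0.028, y = 0.182
  n-pentane: x = 0.255, y = 0.320
  THF: x = 0.718, y = 0.497

y_n-pentane (drum 2) = 0.320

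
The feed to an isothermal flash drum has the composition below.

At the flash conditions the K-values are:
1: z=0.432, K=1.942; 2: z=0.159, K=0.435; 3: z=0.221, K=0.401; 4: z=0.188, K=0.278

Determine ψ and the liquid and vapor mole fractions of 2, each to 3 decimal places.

ψ = 0.082, x_2 = 0.167, y_2 = 0.073

Rachford–Rice: g(ψ) = Σ zᵢ(Kᵢ−1)/(1+ψ(Kᵢ−1)) = 0.
g(0) = ΣzᵢKᵢ − 1 = 0.049 and g(1) = 1 − Σzᵢ/Kᵢ = -0.815, so a root lies in (0, 1).
Newton–Raphson from ψ = 0.4:
  ψ = 0.400: g = -0.1854, g' = -0.618 → ψ = 0.100
  ψ = 0.100: g = -0.0103, g' = -0.581 → ψ = 0.082
Converged at ψ = 0.082.
Compositions from xᵢ = zᵢ/(1+ψ(Kᵢ−1)), yᵢ = Kᵢxᵢ:
  1: x = 0.401, y = 0.779
  2: x = 0.167, y = 0.073
  3: x = 0.232, y = 0.093
  4: x = 0.200, y = 0.056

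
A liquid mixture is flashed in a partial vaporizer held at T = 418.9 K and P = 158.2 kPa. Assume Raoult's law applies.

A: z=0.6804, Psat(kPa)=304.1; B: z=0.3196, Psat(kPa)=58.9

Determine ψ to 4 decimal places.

ψ = 0.7374

Raoult's law: Kᵢ = Pᵢˢᵃᵗ/P = Pᵢˢᵃᵗ/158.2.
  K_A = 304.1/158.2 = 1.922250, K_B = 58.9/158.2 = 0.372314
Rachford–Rice: g(ψ) = Σ zᵢ(Kᵢ−1)/(1+ψ(Kᵢ−1)) = 0.
Feasibility: ΣzᵢKᵢ = 1.4269, Σzᵢ/Kᵢ = 1.2124 — both > 1, two phases present.
Binary case is linear: z₁(K₁−1)(1+ψ(K₂−1)) + z₂(K₂−1)(1+ψ(K₁−1)) = 0
⇒ ψ = [z₁(K₁−1)+z₂(K₂−1)] / [−(K₁−1)(K₂−1)] = 0.42689/0.57888 = 0.7374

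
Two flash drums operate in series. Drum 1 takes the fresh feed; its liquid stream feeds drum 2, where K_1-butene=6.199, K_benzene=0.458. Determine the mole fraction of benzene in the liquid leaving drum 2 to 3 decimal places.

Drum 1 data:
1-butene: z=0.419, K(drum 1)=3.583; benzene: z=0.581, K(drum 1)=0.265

x_benzene (drum 2) = 0.906

Drum 1:
Rachford–Rice: g(ψ₁) = Σ zᵢ(Kᵢ−1)/(1+ψ₁(Kᵢ−1)) = 0.
Check two-phase: ΣzᵢKᵢ = 1.655 > 1 and Σzᵢ/Kᵢ = 2.309 > 1, so g(0) = 0.655 > 0 and g(1) = -1.309 < 0.
Binary case is linear: z₁(K₁−1)(1+ψ₁(K₂−1)) + z₂(K₂−1)(1+ψ₁(K₁−1)) = 0
⇒ ψ₁ = [z₁(K₁−1)+z₂(K₂−1)] / [−(K₁−1)(K₂−1)] = 0.6552/1.8985 = 0.345
Drum-1 compositions:
  1-butene: x = 0.222, y = 0.794
  benzene: x = 0.778, y = 0.206
Drum-2 feed = drum-1 liquid: z₂ = (0.2215, 0.7785).
Drum 2:
Binary case is linear: z₁(K₁−1)(1+ψ₂(K₂−1)) + z₂(K₂−1)(1+ψ₂(K₁−1)) = 0
⇒ ψ₂ = [z₁(K₁−1)+z₂(K₂−1)] / [−(K₁−1)(K₂−1)] = 0.7297/2.8179 = 0.259
  1-butene: x = 0.094, y = 0.585
  benzene: x = 0.906, y = 0.415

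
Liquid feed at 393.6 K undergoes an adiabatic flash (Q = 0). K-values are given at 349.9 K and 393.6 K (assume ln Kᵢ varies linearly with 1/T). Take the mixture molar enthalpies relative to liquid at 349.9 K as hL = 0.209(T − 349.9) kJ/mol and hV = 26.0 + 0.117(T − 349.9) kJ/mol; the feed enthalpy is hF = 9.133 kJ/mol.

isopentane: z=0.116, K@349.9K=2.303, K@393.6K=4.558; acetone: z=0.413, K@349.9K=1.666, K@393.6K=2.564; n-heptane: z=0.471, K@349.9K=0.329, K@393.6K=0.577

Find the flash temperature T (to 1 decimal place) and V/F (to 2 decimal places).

T = 355.7 K, V/F = 0.31

Adiabatic flash: solve Rachford–Rice at each trial T, then check hF = ψ·hV(T) + (1−ψ)·hL(T).
  T = 349.9 K: K = (2.303, 1.666, 0.329), RR gives ψ = 0.196, H_out = 5.086 kJ/mol
  T = 393.6 K: K = (4.558, 2.564, 0.577), RR gives ψ = 0.994, H_out = 30.983 kJ/mol
  T = 371.8 K: K = (3.308, 2.094, 0.443), RR gives ψ = 0.586, H_out = 18.630 kJ/mol
  T = 360.9 K: K = (2.778, 1.875, 0.384), RR gives ψ = 0.405, H_out = 12.423 kJ/mol
  T = 355.4 K: K = (2.533, 1.769, 0.356), RR gives ψ = 0.306, H_out = 8.962 kJ/mol
  T = 358.1 K: K = (2.651, 1.821, 0.369), RR gives ψ = 0.356, H_out = 10.702 kJ/mol
  T = 356.8 K: K = (2.594, 1.796, 0.363), RR gives ψ = 0.332, H_out = 9.875 kJ/mol
Linear interpolation between T = 355.4 (H_out = 8.962) and T = 356.8 (H_out = 9.875) on hF = 9.133 gives T ≈ 355.7 K, at which ψ = 0.31.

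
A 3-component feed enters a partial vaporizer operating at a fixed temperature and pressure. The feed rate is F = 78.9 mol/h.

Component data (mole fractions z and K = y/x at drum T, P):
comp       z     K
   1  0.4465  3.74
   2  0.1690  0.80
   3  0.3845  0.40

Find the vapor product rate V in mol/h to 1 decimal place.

Rachford–Rice: g(β) = Σ zᵢ(Kᵢ−1)/(1+β(Kᵢ−1)) = 0.
g(0) = ΣzᵢKᵢ − 1 = 0.9589 and g(1) = 1 − Σzᵢ/Kᵢ = -0.2919, so a root lies in (0, 1).
Iterate (Newton) starting at β = 0.42:
  β = 0.4200: g = 0.22349, g' = -0.9801 → β = 0.6480
  β = 0.6480: g = 0.02447, g' = -0.8146 → β = 0.6781
Converged at β = 0.6781.
Then V = β·F = 0.6781·78.9 = 53.5 mol/h and L = F − V = 25.4 mol/h.

V = 53.5 mol/h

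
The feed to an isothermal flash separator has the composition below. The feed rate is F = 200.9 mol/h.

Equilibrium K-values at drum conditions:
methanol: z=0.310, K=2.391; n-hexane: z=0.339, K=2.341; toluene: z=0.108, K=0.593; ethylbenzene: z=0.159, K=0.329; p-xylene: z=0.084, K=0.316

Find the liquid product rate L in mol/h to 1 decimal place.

Let β = V/F and solve Σ zᵢ(Kᵢ−1)/(1+β(Kᵢ−1)) = 0.
g(0) = ΣzᵢKᵢ − 1 = 0.678 and g(1) = 1 − Σzᵢ/Kᵢ = -0.206, so a root lies in (0, 1).
Iterate (Newton) starting at β = 0.36:
  β = 0.360: g = 0.3255, g' = -0.762 → β = 0.787
  β = 0.787: g = 0.0116, g' = -0.826 → β = 0.801
Converged at β = 0.801.
Then V = β·F = 0.8012·200.9 = 161.0 mol/h and L = F − V = 39.9 mol/h.

L = 39.9 mol/h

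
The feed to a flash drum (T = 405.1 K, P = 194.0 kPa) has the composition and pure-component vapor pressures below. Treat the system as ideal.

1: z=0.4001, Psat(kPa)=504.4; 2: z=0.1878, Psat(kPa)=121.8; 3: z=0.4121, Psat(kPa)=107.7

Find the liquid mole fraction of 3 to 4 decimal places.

x_3 = 0.5524

Raoult's law: Kᵢ = Pᵢˢᵃᵗ/P = Pᵢˢᵃᵗ/194.0.
  K_1 = 504.4/194.0 = 2.600000, K_2 = 121.8/194.0 = 0.627835, K_3 = 107.7/194.0 = 0.555155
Material balance + equilibrium reduce to Σ zᵢ(Kᵢ−1)/(1+ψ(Kᵢ−1)) = 0.
Feasibility: ΣzᵢKᵢ = 1.3869, Σzᵢ/Kᵢ = 1.1953 — both > 1, two phases present.
Iterate (Newton) starting at ψ = 0.54:
  ψ = 0.5400: g = 0.01468, g' = -0.4768 → ψ = 0.5708
  ψ = 0.5708: g = 0.00014, g' = -0.4682 → ψ = 0.5711
Converged at ψ = 0.5711.
Compositions from xᵢ = zᵢ/(1+ψ(Kᵢ−1)), yᵢ = Kᵢxᵢ:
  1: x = 0.2091, y = 0.5436
  2: x = 0.2385, y = 0.1497
  3: x = 0.5524, y = 0.3067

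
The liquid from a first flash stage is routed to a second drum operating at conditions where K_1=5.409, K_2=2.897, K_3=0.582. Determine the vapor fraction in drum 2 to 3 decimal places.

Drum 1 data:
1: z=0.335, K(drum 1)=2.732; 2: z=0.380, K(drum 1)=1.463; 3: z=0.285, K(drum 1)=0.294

V/F (drum 2) = 0.823

Drum 1:
Newton–Raphson from ψ₁ = 0.38:
  ψ₁ = 0.380: g = 0.2246, g' = -0.690 → ψ₁ = 0.706
  ψ₁ = 0.706: g = -0.0072, g' = -0.814 → ψ₁ = 0.697
Converged at ψ₁ = 0.697.
Drum-1 compositions:
  1: x = 0.152, y = 0.415
  2: x = 0.287, y = 0.420
  3: x = 0.561, y = 0.165
Drum-2 feed = drum-1 liquid: z₂ = (0.1518, 0.2873, 0.5609).
Drum 2:
Rachford–Rice: g(ψ₂) = Σ zᵢ(Kᵢ−1)/(1+ψ₂(Kᵢ−1)) = 0.
Feasibility: ΣzᵢKᵢ = 1.980, Σzᵢ/Kᵢ = 1.091 — both > 1, two phases present.
Newton–Raphson from ψ₂ = 0.5:
  ψ₂ = 0.500: g = 0.1922, g' = -0.716 → ψ₂ = 0.768
  ψ₂ = 0.768: g = 0.0290, g' = -0.537 → ψ₂ = 0.822
  ψ₂ = 0.822: g = 0.0004, g' = -0.523 → ψ₂ = 0.823
Converged at ψ₂ = 0.823.
  1: x = 0.033, y = 0.177
  2: x = 0.112, y = 0.325
  3: x = 0.855, y = 0.498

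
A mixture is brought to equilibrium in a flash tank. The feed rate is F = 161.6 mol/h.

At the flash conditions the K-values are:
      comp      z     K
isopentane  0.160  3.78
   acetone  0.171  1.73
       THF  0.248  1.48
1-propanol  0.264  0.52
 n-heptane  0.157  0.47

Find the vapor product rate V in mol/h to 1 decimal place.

V = 113.0 mol/h

Rachford–Rice: g(ψ) = Σ zᵢ(Kᵢ−1)/(1+ψ(Kᵢ−1)) = 0.
Feasibility: ΣzᵢKᵢ = 1.479, Σzᵢ/Kᵢ = 1.150 — both > 1, two phases present.
Newton iteration, ψ⁰ = 0.48:
  ψ = 0.480: g = 0.1035, g' = -0.497 → ψ = 0.688
  ψ = 0.688: g = 0.0050, g' = -0.463 → ψ = 0.699
Converged at ψ = 0.699.
Then V = ψ·F = 0.6991·161.6 = 113.0 mol/h and L = F − V = 48.6 mol/h.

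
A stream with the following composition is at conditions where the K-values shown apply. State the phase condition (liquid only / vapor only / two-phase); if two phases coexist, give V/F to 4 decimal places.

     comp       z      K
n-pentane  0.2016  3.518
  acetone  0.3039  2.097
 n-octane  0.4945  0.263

two-phase, V/F = 0.3689

ΣzᵢKᵢ = 1.4766; Σzᵢ/Kᵢ = 2.0825.
Both exceed 1, so a two-phase solution exists.
Material balance + equilibrium reduce to Σ zᵢ(Kᵢ−1)/(1+ψ(Kᵢ−1)) = 0.
Newton–Raphson from ψ = 0.5:
  ψ = 0.5000: g = -0.13711, g' = -1.0765 → ψ = 0.3726
  ψ = 0.3726: g = -0.00390, g' = -1.0350 → ψ = 0.3689
Converged at ψ = 0.3689.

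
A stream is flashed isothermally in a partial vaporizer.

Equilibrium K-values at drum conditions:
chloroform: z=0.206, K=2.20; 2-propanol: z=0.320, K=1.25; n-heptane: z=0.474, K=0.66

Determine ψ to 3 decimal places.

ψ = 0.654

Let ψ = V/F and solve Σ zᵢ(Kᵢ−1)/(1+ψ(Kᵢ−1)) = 0.
Check two-phase: ΣzᵢKᵢ = 1.166 > 1 and Σzᵢ/Kᵢ = 1.068 > 1, so g(0) = 0.166 > 0 and g(1) = -0.068 < 0.
Newton iteration, ψ⁰ = 0.5:
  ψ = 0.500: g = 0.0314, g' = -0.211 → ψ = 0.649
  ψ = 0.649: g = 0.0010, g' = -0.199 → ψ = 0.654
Converged at ψ = 0.654.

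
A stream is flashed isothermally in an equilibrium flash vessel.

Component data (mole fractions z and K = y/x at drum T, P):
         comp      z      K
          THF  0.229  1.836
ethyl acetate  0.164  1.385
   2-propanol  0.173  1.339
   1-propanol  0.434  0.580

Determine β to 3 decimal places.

Rachford–Rice: g(β) = Σ zᵢ(Kᵢ−1)/(1+β(Kᵢ−1)) = 0.
Check two-phase: ΣzᵢKᵢ = 1.131 > 1 and Σzᵢ/Kᵢ = 1.121 > 1, so g(0) = 0.131 > 0 and g(1) = -0.121 < 0.
Newton–Raphson from β = 0.37:
  β = 0.370: g = 0.0378, g' = -0.235 → β = 0.531
Converged at β = 0.531.

β = 0.531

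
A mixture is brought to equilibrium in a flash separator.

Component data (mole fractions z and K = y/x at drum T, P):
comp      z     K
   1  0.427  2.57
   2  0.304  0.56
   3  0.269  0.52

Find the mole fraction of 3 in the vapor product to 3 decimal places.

y_3 = 0.192

Material balance + equilibrium reduce to Σ zᵢ(Kᵢ−1)/(1+V/F(Kᵢ−1)) = 0.
Feasibility: ΣzᵢKᵢ = 1.408, Σzᵢ/Kᵢ = 1.226 — both > 1, two phases present.
Newton iteration, V/F⁰ = 0.49:
  V/F = 0.490: g = 0.0395, g' = -0.538 → V/F = 0.564
  V/F = 0.564: g = 0.0008, g' = -0.517 → V/F = 0.565
Converged at V/F = 0.565.
Compositions from xᵢ = zᵢ/(1+V/F(Kᵢ−1)), yᵢ = Kᵢxᵢ:
  1: x = 0.226, y = 0.581
  2: x = 0.405, y = 0.227
  3: x = 0.369, y = 0.192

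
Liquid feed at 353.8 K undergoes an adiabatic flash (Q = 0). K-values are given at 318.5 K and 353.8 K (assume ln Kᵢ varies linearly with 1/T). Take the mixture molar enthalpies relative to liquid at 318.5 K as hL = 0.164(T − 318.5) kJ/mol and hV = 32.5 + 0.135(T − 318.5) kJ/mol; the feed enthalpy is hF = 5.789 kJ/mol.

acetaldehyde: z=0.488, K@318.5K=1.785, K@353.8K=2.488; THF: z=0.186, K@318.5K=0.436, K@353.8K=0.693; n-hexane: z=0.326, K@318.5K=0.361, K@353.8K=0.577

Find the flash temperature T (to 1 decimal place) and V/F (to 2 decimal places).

Adiabatic flash: solve Rachford–Rice at each trial T, then check hF = ψ·hV(T) + (1−ψ)·hL(T).
  T = 318.5 K: K = (1.785, 0.436, 0.361), RR gives ψ = 0.145, H_out = 4.719 kJ/mol
  T = 353.8 K: K = (2.488, 0.693, 0.577), RR gives ψ = 0.923, H_out = 34.846 kJ/mol
  T = 336.1 K: K = (2.125, 0.556, 0.462), RR gives ψ = 0.510, H_out = 19.215 kJ/mol
  T = 327.3 K: K = (1.952, 0.494, 0.410), RR gives ψ = 0.333, H_out = 12.182 kJ/mol
  T = 322.9 K: K = (1.868, 0.464, 0.385), RR gives ψ = 0.242, H_out = 8.553 kJ/mol
  T = 320.7 K: K = (1.826, 0.450, 0.373), RR gives ψ = 0.194, H_out = 6.668 kJ/mol
Linear interpolation between T = 318.5 (H_out = 4.719) and T = 320.7 (H_out = 6.668) on hF = 5.789 gives T ≈ 319.7 K, at which ψ = 0.17.

T = 319.7 K, V/F = 0.17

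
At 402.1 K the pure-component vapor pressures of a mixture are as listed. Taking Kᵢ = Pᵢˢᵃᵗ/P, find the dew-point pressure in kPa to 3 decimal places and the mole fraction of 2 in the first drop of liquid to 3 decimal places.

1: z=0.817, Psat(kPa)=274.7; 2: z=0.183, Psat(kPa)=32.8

At the dew point ψ → 1, so Σzᵢ/Kᵢ = 1 with Kᵢ = Pᵢˢᵃᵗ/P ⇒ 1/P = Σzᵢ/Pᵢˢᵃᵗ.
1/P = 0.817/274.7 + 0.183/32.8 = 0.008553 ⇒ P = 116.912 kPa
xᵢ = zᵢP/Pᵢˢᵃᵗ ⇒ x_2 = 0.183·116.912/32.8 = 0.652

Pdew = 116.912 kPa, x_2 = 0.652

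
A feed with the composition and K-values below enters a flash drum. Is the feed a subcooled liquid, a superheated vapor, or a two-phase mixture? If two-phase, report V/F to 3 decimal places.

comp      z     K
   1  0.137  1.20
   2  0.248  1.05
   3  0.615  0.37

ΣzᵢKᵢ = 0.652; Σzᵢ/Kᵢ = 2.013.
Since ΣzᵢKᵢ < 1 the mixture is below its bubble point — single liquid phase.

subcooled liquid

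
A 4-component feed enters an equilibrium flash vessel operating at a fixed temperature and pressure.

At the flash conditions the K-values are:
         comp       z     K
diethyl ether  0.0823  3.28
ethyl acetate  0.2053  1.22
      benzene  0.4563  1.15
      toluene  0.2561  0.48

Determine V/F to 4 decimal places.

V/F = 0.5511

Newton–Raphson from V/F = 0.44:
  V/F = 0.4400: g = 0.02638, g' = -0.2403 → V/F = 0.5497
  V/F = 0.5497: g = 0.00031, g' = -0.2367 → V/F = 0.5511
Converged at V/F = 0.5511.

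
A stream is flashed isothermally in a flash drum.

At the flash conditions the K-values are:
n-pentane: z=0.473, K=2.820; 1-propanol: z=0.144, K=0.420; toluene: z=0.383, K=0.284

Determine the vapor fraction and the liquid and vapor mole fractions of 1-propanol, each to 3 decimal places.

ψ = 0.405, x_1-propanol = 0.188, y_1-propanol = 0.079

Rachford–Rice: g(ψ) = Σ zᵢ(Kᵢ−1)/(1+ψ(Kᵢ−1)) = 0.
Feasibility: ΣzᵢKᵢ = 1.503, Σzᵢ/Kᵢ = 1.859 — both > 1, two phases present.
Iterate (Newton) starting at ψ = 0.5:
  ψ = 0.500: g = -0.0941, g' = -1.002 → ψ = 0.406
  ψ = 0.406: g = -0.0009, g' = -0.991 → ψ = 0.405
Converged at ψ = 0.405.
Compositions from xᵢ = zᵢ/(1+ψ(Kᵢ−1)), yᵢ = Kᵢxᵢ:
  n-pentane: x = 0.272, y = 0.768
  1-propanol: x = 0.188, y = 0.079
  toluene: x = 0.540, y = 0.153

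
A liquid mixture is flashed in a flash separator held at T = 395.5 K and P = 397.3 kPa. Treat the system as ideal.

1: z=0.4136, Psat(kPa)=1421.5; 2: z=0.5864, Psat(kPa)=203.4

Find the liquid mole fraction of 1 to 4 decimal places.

Raoult's law: Kᵢ = Pᵢˢᵃᵗ/P = Pᵢˢᵃᵗ/397.3.
  K_1 = 1421.5/397.3 = 3.577901, K_2 = 203.4/397.3 = 0.511956
Rachford–Rice: g(β) = Σ zᵢ(Kᵢ−1)/(1+β(Kᵢ−1)) = 0.
g(0) = ΣzᵢKᵢ − 1 = 0.7800 and g(1) = 1 − Σzᵢ/Kᵢ = -0.2610, so a root lies in (0, 1).
Binary case is linear: z₁(K₁−1)(1+β(K₂−1)) + z₂(K₂−1)(1+β(K₁−1)) = 0
⇒ β = [z₁(K₁−1)+z₂(K₂−1)] / [−(K₁−1)(K₂−1)] = 0.78003/1.25813 = 0.6200
Compositions from xᵢ = zᵢ/(1+β(Kᵢ−1)), yᵢ = Kᵢxᵢ:
  1: x = 0.1592, y = 0.5695
  2: x = 0.8408, y = 0.4305

x_1 = 0.1592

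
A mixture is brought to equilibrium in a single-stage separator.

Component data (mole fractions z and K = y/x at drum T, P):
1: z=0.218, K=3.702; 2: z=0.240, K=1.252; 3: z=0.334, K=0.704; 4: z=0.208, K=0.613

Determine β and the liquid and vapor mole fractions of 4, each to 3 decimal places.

Iterate (Newton) starting at β = 0.5:
  β = 0.500: g = 0.0884, g' = -0.388 → β = 0.728
  β = 0.728: g = 0.0116, g' = -0.300 → β = 0.767
Converged at β = 0.767.
Compositions from xᵢ = zᵢ/(1+β(Kᵢ−1)), yᵢ = Kᵢxᵢ:
  1: x = 0.071, y = 0.263
  2: x = 0.201, y = 0.252
  3: x = 0.432, y = 0.304
  4: x = 0.296, y = 0.181

β = 0.767, x_4 = 0.296, y_4 = 0.181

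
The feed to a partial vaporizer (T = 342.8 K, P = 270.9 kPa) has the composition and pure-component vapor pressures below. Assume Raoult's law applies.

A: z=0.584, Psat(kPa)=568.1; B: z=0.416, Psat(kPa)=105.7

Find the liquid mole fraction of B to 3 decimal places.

x_B = 0.643

Raoult's law: Kᵢ = Pᵢˢᵃᵗ/P = Pᵢˢᵃᵗ/270.9.
  K_A = 568.1/270.9 = 2.09708, K_B = 105.7/270.9 = 0.39018
Let ψ = V/F and solve Σ zᵢ(Kᵢ−1)/(1+ψ(Kᵢ−1)) = 0.
Feasibility: ΣzᵢKᵢ = 1.387, Σzᵢ/Kᵢ = 1.345 — both > 1, two phases present.
Binary case is linear: z₁(K₁−1)(1+ψ(K₂−1)) + z₂(K₂−1)(1+ψ(K₁−1)) = 0
⇒ ψ = [z₁(K₁−1)+z₂(K₂−1)] / [−(K₁−1)(K₂−1)] = 0.3870/0.6690 = 0.578
Compositions from xᵢ = zᵢ/(1+ψ(Kᵢ−1)), yᵢ = Kᵢxᵢ:
  A: x = 0.357, y = 0.749
  B: x = 0.643, y = 0.251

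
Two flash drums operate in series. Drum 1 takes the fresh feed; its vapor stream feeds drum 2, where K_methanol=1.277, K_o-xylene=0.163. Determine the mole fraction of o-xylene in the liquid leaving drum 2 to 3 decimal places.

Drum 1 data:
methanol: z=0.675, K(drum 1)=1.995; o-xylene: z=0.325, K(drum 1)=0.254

x_o-xylene (drum 2) = 0.249

Drum 1:
Rachford–Rice: g(ψ₁) = Σ zᵢ(Kᵢ−1)/(1+ψ₁(Kᵢ−1)) = 0.
Check two-phase: ΣzᵢKᵢ = 1.429 > 1 and Σzᵢ/Kᵢ = 1.618 > 1, so g(0) = 0.429 > 0 and g(1) = -0.618 < 0.
Binary case is linear: z₁(K₁−1)(1+ψ₁(K₂−1)) + z₂(K₂−1)(1+ψ₁(K₁−1)) = 0
⇒ ψ₁ = [z₁(K₁−1)+z₂(K₂−1)] / [−(K₁−1)(K₂−1)] = 0.4292/0.7423 = 0.578
Drum-1 compositions:
  methanol: x = 0.428, y = 0.855
  o-xylene: x = 0.572, y = 0.145
Drum-2 feed = drum-1 vapor: z₂ = (0.8548, 0.1452).
Drum 2:
Binary case is linear: z₁(K₁−1)(1+ψ₂(K₂−1)) + z₂(K₂−1)(1+ψ₂(K₁−1)) = 0
⇒ ψ₂ = [z₁(K₁−1)+z₂(K₂−1)] / [−(K₁−1)(K₂−1)] = 0.1153/0.2318 = 0.497
  methanol: x = 0.751, y = 0.959
  o-xylene: x = 0.249, y = 0.041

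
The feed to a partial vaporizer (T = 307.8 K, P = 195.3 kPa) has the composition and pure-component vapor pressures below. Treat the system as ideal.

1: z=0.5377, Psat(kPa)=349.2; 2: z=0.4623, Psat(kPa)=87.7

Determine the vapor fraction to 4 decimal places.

ψ = 0.3893

Raoult's law: Kᵢ = Pᵢˢᵃᵗ/P = Pᵢˢᵃᵗ/195.3.
  K_1 = 349.2/195.3 = 1.788018, K_2 = 87.7/195.3 = 0.449053
Let ψ = V/F and solve Σ zᵢ(Kᵢ−1)/(1+ψ(Kᵢ−1)) = 0.
Feasibility: ΣzᵢKᵢ = 1.1690, Σzᵢ/Kᵢ = 1.3302 — both > 1, two phases present.
Binary case is linear: z₁(K₁−1)(1+ψ(K₂−1)) + z₂(K₂−1)(1+ψ(K₁−1)) = 0
⇒ ψ = [z₁(K₁−1)+z₂(K₂−1)] / [−(K₁−1)(K₂−1)] = 0.16901/0.43416 = 0.3893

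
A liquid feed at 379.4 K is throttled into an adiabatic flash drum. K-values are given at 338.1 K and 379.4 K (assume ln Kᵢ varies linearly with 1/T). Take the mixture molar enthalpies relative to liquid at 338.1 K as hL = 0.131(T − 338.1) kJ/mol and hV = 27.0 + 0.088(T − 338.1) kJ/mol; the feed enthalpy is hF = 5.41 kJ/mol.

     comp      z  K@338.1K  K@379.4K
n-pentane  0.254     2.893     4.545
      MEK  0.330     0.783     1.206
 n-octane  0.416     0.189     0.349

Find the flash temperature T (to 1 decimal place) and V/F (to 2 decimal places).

Adiabatic flash: solve Rachford–Rice at each trial T, then check hF = ψ·hV(T) + (1−ψ)·hL(T).
  T = 338.1 K: K = (2.893, 0.783, 0.189), RR gives ψ = 0.064, H_out = 1.738 kJ/mol
  T = 379.4 K: K = (4.545, 1.206, 0.349), RR gives ψ = 0.482, H_out = 17.556 kJ/mol
  T = 358.8 K: K = (3.676, 0.984, 0.262), RR gives ψ = 0.276, H_out = 9.917 kJ/mol
  T = 348.5 K: K = (3.274, 0.881, 0.224), RR gives ψ = 0.175, H_out = 5.996 kJ/mol
  T = 343.3 K: K = (3.081, 0.832, 0.206), RR gives ψ = 0.121, H_out = 3.920 kJ/mol
  T = 345.9 K: K = (3.177, 0.856, 0.215), RR gives ψ = 0.148, H_out = 4.969 kJ/mol
  T = 347.2 K: K = (3.225, 0.869, 0.219), RR gives ψ = 0.161, H_out = 5.485 kJ/mol
Linear interpolation between T = 345.9 (H_out = 4.969) and T = 347.2 (H_out = 5.485) on hF = 5.41 gives T ≈ 347.0 K, at which ψ = 0.16.

T = 347.0 K, V/F = 0.16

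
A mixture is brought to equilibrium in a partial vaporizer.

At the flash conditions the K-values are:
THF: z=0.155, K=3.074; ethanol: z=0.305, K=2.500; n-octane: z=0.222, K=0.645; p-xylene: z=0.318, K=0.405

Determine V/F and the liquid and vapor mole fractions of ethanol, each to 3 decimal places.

V/F = 0.584, x_ethanol = 0.163, y_ethanol = 0.407

Material balance + equilibrium reduce to Σ zᵢ(Kᵢ−1)/(1+V/F(Kᵢ−1)) = 0.
Check two-phase: ΣzᵢKᵢ = 1.511 > 1 and Σzᵢ/Kᵢ = 1.302 > 1, so g(0) = 0.511 > 0 and g(1) = -0.302 < 0.
Iterate (Newton) starting at V/F = 0.5:
  V/F = 0.500: g = 0.0541, g' = -0.654 → V/F = 0.583
  V/F = 0.583: g = 0.0007, g' = -0.640 → V/F = 0.584
Converged at V/F = 0.584.
Compositions from xᵢ = zᵢ/(1+V/F(Kᵢ−1)), yᵢ = Kᵢxᵢ:
  THF: x = 0.070, y = 0.216
  ethanol: x = 0.163, y = 0.407
  n-octane: x = 0.280, y = 0.181
  p-xylene: x = 0.487, y = 0.197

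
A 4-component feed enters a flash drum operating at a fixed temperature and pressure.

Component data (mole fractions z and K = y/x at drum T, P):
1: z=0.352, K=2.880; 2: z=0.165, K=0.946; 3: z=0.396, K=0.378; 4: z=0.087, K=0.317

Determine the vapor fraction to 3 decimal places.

ψ = 0.346

Rachford–Rice: g(ψ) = Σ zᵢ(Kᵢ−1)/(1+ψ(Kᵢ−1)) = 0.
g(0) = ΣzᵢKᵢ − 1 = 0.347 and g(1) = 1 − Σzᵢ/Kᵢ = -0.619, so a root lies in (0, 1).
Newton–Raphson from ψ = 0.61:
  ψ = 0.610: g = -0.1997, g' = -0.788 → ψ = 0.356
  ψ = 0.356: g = -0.0078, g' = -0.770 → ψ = 0.346
Converged at ψ = 0.346.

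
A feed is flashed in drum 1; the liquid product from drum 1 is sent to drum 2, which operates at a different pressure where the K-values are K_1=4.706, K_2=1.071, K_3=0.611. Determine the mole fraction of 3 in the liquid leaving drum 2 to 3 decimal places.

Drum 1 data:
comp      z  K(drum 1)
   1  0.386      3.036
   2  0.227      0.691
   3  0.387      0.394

x_3 (drum 2) = 0.679

Drum 1:
Newton iteration, ψ₁⁰ = 0.41:
  ψ₁ = 0.410: g = 0.0360, g' = -0.755 → ψ₁ = 0.458
Converged at ψ₁ = 0.458.
Drum-1 compositions:
  1: x = 0.200, y = 0.606
  2: x = 0.264, y = 0.183
  3: x = 0.536, y = 0.211
Drum-2 feed = drum-1 liquid: z₂ = (0.1996, 0.2645, 0.5359).
Drum 2:
Let ψ₂ = V/F and solve Σ zᵢ(Kᵢ−1)/(1+ψ₂(Kᵢ−1)) = 0.
Feasibility: ΣzᵢKᵢ = 1.550, Σzᵢ/Kᵢ = 1.166 — both > 1, two phases present.
Iterate (Newton) starting at ψ₂ = 0.5:
  ψ₂ = 0.500: g = 0.0187, g' = -0.463 → ψ₂ = 0.540
  ψ₂ = 0.540: g = 0.0006, g' = -0.435 → ψ₂ = 0.542
Converged at ψ₂ = 0.542.
  1: x = 0.066, y = 0.312
  2: x = 0.255, y = 0.273
  3: x = 0.679, y = 0.415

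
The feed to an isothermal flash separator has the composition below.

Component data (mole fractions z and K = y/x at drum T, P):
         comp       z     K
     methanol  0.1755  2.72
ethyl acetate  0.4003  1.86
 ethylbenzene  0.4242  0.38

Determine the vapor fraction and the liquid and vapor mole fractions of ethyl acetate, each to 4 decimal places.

Newton iteration, ψ⁰ = 0.5:
  ψ = 0.5000: g = 0.02186, g' = -0.6374 → ψ = 0.5343
  ψ = 0.5343: g = -0.00012, g' = -0.6446 → ψ = 0.5341
Converged at ψ = 0.5341.
Compositions from xᵢ = zᵢ/(1+ψ(Kᵢ−1)), yᵢ = Kᵢxᵢ:
  methanol: x = 0.0915, y = 0.2488
  ethyl acetate: x = 0.2743, y = 0.5102
  ethylbenzene: x = 0.6342, y = 0.2410

ψ = 0.5341, x_ethyl acetate = 0.2743, y_ethyl acetate = 0.5102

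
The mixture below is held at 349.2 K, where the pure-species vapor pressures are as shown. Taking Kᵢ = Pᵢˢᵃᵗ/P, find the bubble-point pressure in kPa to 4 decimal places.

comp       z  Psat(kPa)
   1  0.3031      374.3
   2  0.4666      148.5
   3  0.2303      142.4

At the bubble point ψ → 0, so ΣzᵢKᵢ = 1 with Kᵢ = Pᵢˢᵃᵗ/P ⇒ P = ΣzᵢPᵢˢᵃᵗ.
P = 0.3031·374.3 + 0.4666·148.5 + 0.2303·142.4 = 215.5351 kPa

Pbub = 215.5351 kPa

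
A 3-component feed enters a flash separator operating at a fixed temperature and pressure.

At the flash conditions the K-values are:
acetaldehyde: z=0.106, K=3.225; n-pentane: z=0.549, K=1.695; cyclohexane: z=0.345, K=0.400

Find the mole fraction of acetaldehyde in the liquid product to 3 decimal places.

x_acetaldehyde = 0.042

Material balance + equilibrium reduce to Σ zᵢ(Kᵢ−1)/(1+V/F(Kᵢ−1)) = 0.
g(0) = ΣzᵢKᵢ − 1 = 0.410 and g(1) = 1 − Σzᵢ/Kᵢ = -0.219, so a root lies in (0, 1).
Newton iteration, V/F⁰ = 0.3:
  V/F = 0.300: g = 0.2047, g' = -0.555 → V/F = 0.669
  V/F = 0.669: g = 0.0095, g' = -0.555 → V/F = 0.686
Converged at V/F = 0.686.
Compositions from xᵢ = zᵢ/(1+V/F(Kᵢ−1)), yᵢ = Kᵢxᵢ:
  acetaldehyde: x = 0.042, y = 0.135
  n-pentane: x = 0.372, y = 0.630
  cyclohexane: x = 0.586, y = 0.235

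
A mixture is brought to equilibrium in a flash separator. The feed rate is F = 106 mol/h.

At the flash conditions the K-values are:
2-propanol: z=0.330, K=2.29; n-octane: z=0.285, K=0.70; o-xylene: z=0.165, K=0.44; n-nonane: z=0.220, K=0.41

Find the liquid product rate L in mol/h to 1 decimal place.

Material balance + equilibrium reduce to Σ zᵢ(Kᵢ−1)/(1+V/F(Kᵢ−1)) = 0.
Check two-phase: ΣzᵢKᵢ = 1.118 > 1 and Σzᵢ/Kᵢ = 1.463 > 1, so g(0) = 0.118 > 0 and g(1) = -0.463 < 0.
Newton iteration, V/F⁰ = 0.5:
  V/F = 0.500: g = -0.1543, g' = -0.492 → V/F = 0.187
  V/F = 0.187: g = 0.0034, g' = -0.547 → V/F = 0.193
Converged at V/F = 0.193.
Then V = V/F·F = 0.1930·106 = 20.5 mol/h and L = F − V = 85.5 mol/h.

L = 85.5 mol/h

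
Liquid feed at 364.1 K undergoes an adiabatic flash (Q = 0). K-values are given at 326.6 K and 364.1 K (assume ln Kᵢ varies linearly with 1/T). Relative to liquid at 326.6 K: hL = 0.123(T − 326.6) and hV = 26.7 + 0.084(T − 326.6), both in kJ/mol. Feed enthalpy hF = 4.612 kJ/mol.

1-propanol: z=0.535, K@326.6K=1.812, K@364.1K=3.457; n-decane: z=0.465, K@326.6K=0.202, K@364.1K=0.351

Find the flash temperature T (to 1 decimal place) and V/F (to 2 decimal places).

T = 329.1 K, V/F = 0.16

Adiabatic flash: solve Rachford–Rice at each trial T, then check hF = ψ·hV(T) + (1−ψ)·hL(T).
  T = 326.6 K: K = (1.812, 0.202), RR gives ψ = 0.098, H_out = 2.610 kJ/mol
  T = 364.1 K: K = (3.457, 0.351), RR gives ψ = 0.635, H_out = 20.641 kJ/mol
  T = 345.4 K: K = (2.549, 0.270), RR gives ψ = 0.433, H_out = 13.562 kJ/mol
  T = 336.0 K: K = (2.160, 0.235), RR gives ψ = 0.298, H_out = 9.005 kJ/mol
  T = 331.3 K: K = (1.981, 0.218), RR gives ψ = 0.210, H_out = 6.145 kJ/mol
  T = 329.0 K: K = (1.897, 0.210), RR gives ψ = 0.159, H_out = 4.520 kJ/mol
Linear interpolation between T = 329.0 (H_out = 4.520) and T = 331.3 (H_out = 6.145) on hF = 4.612 gives T ≈ 329.1 K, at which ψ = 0.16.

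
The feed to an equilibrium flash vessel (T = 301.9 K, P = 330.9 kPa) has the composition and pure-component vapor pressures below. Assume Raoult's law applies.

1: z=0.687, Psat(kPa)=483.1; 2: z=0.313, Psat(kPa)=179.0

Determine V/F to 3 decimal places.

V/F = 0.816

Raoult's law: Kᵢ = Pᵢˢᵃᵗ/P = Pᵢˢᵃᵗ/330.9.
  K_1 = 483.1/330.9 = 1.45996, K_2 = 179.0/330.9 = 0.54095
Material balance + equilibrium reduce to Σ zᵢ(Kᵢ−1)/(1+V/F(Kᵢ−1)) = 0.
Feasibility: ΣzᵢKᵢ = 1.172, Σzᵢ/Kᵢ = 1.049 — both > 1, two phases present.
Newton–Raphson from V/F = 0.5:
  V/F = 0.500: g = 0.0704, g' = -0.207 → V/F = 0.840
  V/F = 0.840: g = -0.0059, g' = -0.250 → V/F = 0.816
Converged at V/F = 0.816.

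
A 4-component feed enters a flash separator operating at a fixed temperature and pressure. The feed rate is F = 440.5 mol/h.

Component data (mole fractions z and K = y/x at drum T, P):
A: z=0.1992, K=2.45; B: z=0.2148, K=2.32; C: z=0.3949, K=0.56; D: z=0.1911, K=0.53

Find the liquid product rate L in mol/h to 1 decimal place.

Rachford–Rice: g(ψ) = Σ zᵢ(Kᵢ−1)/(1+ψ(Kᵢ−1)) = 0.
Feasibility: ΣzᵢKᵢ = 1.3088, Σzᵢ/Kᵢ = 1.2396 — both > 1, two phases present.
Newton–Raphson from ψ = 0.44:
  ψ = 0.4400: g = 0.02699, g' = -0.4905 → ψ = 0.4950
  ψ = 0.4950: g = 0.00044, g' = -0.4755 → ψ = 0.4959
Converged at ψ = 0.4959.
Then V = ψ·F = 0.4959·440.5 = 218.5 mol/h and L = F − V = 222.0 mol/h.

L = 222.0 mol/h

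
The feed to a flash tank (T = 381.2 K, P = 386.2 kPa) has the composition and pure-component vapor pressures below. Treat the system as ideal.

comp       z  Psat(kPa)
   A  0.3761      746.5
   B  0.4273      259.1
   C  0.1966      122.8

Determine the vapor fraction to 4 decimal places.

ψ = 0.1754

Raoult's law: Kᵢ = Pᵢˢᵃᵗ/P = Pᵢˢᵃᵗ/386.2.
  K_A = 746.5/386.2 = 1.932936, K_B = 259.1/386.2 = 0.670896, K_C = 122.8/386.2 = 0.317970
Newton–Raphson from ψ = 0.67:
  ψ = 0.6700: g = -0.21141, g' = -0.5102 → ψ = 0.2557
  ψ = 0.2557: g = -0.03265, g' = -0.4027 → ψ = 0.1746
  ψ = 0.1746: g = 0.00032, g' = -0.4120 → ψ = 0.1754
Converged at ψ = 0.1754.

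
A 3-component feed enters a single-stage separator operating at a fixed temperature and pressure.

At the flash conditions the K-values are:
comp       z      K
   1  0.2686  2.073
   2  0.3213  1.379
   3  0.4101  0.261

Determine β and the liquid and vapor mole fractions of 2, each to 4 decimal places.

Material balance + equilibrium reduce to Σ zᵢ(Kᵢ−1)/(1+β(Kᵢ−1)) = 0.
Check two-phase: ΣzᵢKᵢ = 1.1069 > 1 and Σzᵢ/Kᵢ = 1.9338 > 1, so g(0) = 0.1069 > 0 and g(1) = -0.9338 < 0.
Iterate (Newton) starting at β = 0.5:
  β = 0.5000: g = -0.19073, g' = -0.7270 → β = 0.2377
  β = 0.2377: g = -0.02627, g' = -0.5647 → β = 0.1911
  β = 0.1911: g = -0.00021, g' = -0.5568 → β = 0.1908
Converged at β = 0.1908.
Compositions from xᵢ = zᵢ/(1+β(Kᵢ−1)), yᵢ = Kᵢxᵢ:
  1: x = 0.2230, y = 0.4622
  2: x = 0.2996, y = 0.4132
  3: x = 0.4774, y = 0.1246

β = 0.1908, x_2 = 0.2996, y_2 = 0.4132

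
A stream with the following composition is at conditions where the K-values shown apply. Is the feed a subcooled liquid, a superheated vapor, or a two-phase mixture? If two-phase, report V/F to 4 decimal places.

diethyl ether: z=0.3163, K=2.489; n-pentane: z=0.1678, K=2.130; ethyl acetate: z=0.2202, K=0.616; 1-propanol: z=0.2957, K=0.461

ΣzᵢKᵢ = 1.4166; Σzᵢ/Kᵢ = 1.2048.
Both exceed 1, so a two-phase solution exists.
Iterate (Newton) starting at ψ = 0.5:
  ψ = 0.5000: g = 0.06830, g' = -0.5286 → ψ = 0.6292
  ψ = 0.6292: g = 0.00131, g' = -0.5133 → ψ = 0.6318
Converged at ψ = 0.6318.

two-phase, V/F = 0.6318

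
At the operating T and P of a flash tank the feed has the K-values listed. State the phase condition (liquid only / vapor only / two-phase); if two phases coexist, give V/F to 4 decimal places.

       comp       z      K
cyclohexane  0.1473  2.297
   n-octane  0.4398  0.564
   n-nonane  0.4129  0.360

liquid only

ΣzᵢKᵢ = 0.7350; Σzᵢ/Kᵢ = 1.9909.
Since ΣzᵢKᵢ < 1 the mixture is below its bubble point — single liquid phase.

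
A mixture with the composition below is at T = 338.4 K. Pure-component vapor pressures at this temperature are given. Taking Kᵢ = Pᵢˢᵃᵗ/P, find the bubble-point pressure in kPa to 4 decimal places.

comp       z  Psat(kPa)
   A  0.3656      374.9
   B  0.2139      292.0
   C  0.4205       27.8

At the bubble point ψ → 0, so ΣzᵢKᵢ = 1 with Kᵢ = Pᵢˢᵃᵗ/P ⇒ P = ΣzᵢPᵢˢᵃᵗ.
P = 0.3656·374.9 + 0.2139·292.0 + 0.4205·27.8 = 211.2121 kPa

Pbub = 211.2121 kPa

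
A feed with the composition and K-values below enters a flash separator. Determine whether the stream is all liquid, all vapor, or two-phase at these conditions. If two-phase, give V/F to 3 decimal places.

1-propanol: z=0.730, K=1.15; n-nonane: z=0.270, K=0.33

all liquid

ΣzᵢKᵢ = 0.929; Σzᵢ/Kᵢ = 1.453.
Since ΣzᵢKᵢ < 1 the mixture is below its bubble point — single liquid phase.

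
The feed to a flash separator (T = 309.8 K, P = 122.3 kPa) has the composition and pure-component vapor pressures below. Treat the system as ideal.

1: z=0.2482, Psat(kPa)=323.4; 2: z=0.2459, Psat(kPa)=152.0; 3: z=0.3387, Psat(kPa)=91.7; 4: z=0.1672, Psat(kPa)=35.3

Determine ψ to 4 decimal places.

ψ = 0.4905

Raoult's law: Kᵢ = Pᵢˢᵃᵗ/P = Pᵢˢᵃᵗ/122.3.
  K_1 = 323.4/122.3 = 2.644317, K_2 = 152.0/122.3 = 1.242845, K_3 = 91.7/122.3 = 0.749796, K_4 = 35.3/122.3 = 0.288635
Let ψ = V/F and solve Σ zᵢ(Kᵢ−1)/(1+ψ(Kᵢ−1)) = 0.
g(0) = ΣzᵢKᵢ − 1 = 0.2642 and g(1) = 1 − Σzᵢ/Kᵢ = -0.3227, so a root lies in (0, 1).
Iterate (Newton) starting at ψ = 0.5:
  ψ = 0.5000: g = -0.00424, g' = -0.4452 → ψ = 0.4905
Converged at ψ = 0.4905.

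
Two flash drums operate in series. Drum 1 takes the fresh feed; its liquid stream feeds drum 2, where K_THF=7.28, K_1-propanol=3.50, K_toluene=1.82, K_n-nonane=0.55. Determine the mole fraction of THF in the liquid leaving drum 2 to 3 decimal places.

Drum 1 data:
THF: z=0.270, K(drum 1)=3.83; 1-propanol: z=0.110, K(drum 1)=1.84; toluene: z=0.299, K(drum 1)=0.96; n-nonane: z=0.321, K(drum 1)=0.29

Drum 1:
Let ψ₁ = V/F and solve Σ zᵢ(Kᵢ−1)/(1+ψ₁(Kᵢ−1)) = 0.
Feasibility: ΣzᵢKᵢ = 1.617, Σzᵢ/Kᵢ = 1.549 — both > 1, two phases present.
Iterate (Newton) starting at ψ₁ = 0.59:
  ψ₁ = 0.590: g = -0.0565, g' = -0.818 → ψ₁ = 0.521
  ψ₁ = 0.521: g = -0.0008, g' = -0.799 → ψ₁ = 0.520
Converged at ψ₁ = 0.520.
Drum-1 compositions:
  THF: x = 0.109, y = 0.418
  1-propanol: x = 0.077, y = 0.141
  toluene: x = 0.305, y = 0.293
  n-nonane: x = 0.509, y = 0.148
Drum-2 feed = drum-1 liquid: z₂ = (0.1092, 0.0766, 0.3054, 0.5088).
Drum 2:
Newton iteration, ψ₂⁰ = 0.5:
  ψ₂ = 0.500: g = 0.1329, g' = -0.621 → ψ₂ = 0.714
  ψ₂ = 0.714: g = 0.0143, g' = -0.510 → ψ₂ = 0.742
Converged at ψ₂ = 0.742.
  THF: x = 0.019, y = 0.140
  1-propanol: x = 0.027, y = 0.094
  toluene: x = 0.190, y = 0.345
  n-nonane: x = 0.764, y = 0.420

x_THF (drum 2) = 0.019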